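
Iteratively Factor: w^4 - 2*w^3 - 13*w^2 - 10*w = (w)*(w^3 - 2*w^2 - 13*w - 10) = w*(w + 1)*(w^2 - 3*w - 10) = w*(w - 5)*(w + 1)*(w + 2)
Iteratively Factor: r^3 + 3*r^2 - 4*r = (r)*(r^2 + 3*r - 4) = r*(r - 1)*(r + 4)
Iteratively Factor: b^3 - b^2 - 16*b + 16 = (b - 1)*(b^2 - 16) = (b - 1)*(b + 4)*(b - 4)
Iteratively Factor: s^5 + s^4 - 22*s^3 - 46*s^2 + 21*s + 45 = (s - 5)*(s^4 + 6*s^3 + 8*s^2 - 6*s - 9) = (s - 5)*(s + 3)*(s^3 + 3*s^2 - s - 3) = (s - 5)*(s + 3)^2*(s^2 - 1) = (s - 5)*(s + 1)*(s + 3)^2*(s - 1)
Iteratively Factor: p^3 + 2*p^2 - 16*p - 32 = (p + 2)*(p^2 - 16) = (p - 4)*(p + 2)*(p + 4)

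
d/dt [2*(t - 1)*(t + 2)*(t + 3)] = 6*t^2 + 16*t + 2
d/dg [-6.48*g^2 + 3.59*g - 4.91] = 3.59 - 12.96*g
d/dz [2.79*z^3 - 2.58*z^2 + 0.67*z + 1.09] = 8.37*z^2 - 5.16*z + 0.67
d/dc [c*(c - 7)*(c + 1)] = 3*c^2 - 12*c - 7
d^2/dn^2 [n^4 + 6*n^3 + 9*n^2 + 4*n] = 12*n^2 + 36*n + 18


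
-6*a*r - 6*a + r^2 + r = (-6*a + r)*(r + 1)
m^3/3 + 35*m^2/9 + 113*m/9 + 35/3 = (m/3 + 1)*(m + 5/3)*(m + 7)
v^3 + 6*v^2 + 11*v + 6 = (v + 1)*(v + 2)*(v + 3)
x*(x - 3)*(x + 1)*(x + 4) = x^4 + 2*x^3 - 11*x^2 - 12*x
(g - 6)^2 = g^2 - 12*g + 36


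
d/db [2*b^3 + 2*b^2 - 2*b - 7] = 6*b^2 + 4*b - 2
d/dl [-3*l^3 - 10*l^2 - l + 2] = -9*l^2 - 20*l - 1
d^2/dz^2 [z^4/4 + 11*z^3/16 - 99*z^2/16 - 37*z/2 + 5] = 3*z^2 + 33*z/8 - 99/8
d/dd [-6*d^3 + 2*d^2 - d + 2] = -18*d^2 + 4*d - 1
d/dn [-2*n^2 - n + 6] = -4*n - 1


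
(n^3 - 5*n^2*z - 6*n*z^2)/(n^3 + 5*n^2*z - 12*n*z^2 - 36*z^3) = n*(n^2 - 5*n*z - 6*z^2)/(n^3 + 5*n^2*z - 12*n*z^2 - 36*z^3)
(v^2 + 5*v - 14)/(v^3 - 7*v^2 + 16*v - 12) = (v + 7)/(v^2 - 5*v + 6)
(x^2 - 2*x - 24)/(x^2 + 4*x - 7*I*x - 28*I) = (x - 6)/(x - 7*I)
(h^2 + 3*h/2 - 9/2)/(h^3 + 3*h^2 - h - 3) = (h - 3/2)/(h^2 - 1)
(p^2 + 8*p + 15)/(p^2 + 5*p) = (p + 3)/p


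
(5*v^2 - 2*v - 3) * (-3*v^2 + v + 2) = -15*v^4 + 11*v^3 + 17*v^2 - 7*v - 6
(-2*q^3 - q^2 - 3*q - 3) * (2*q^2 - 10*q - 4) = -4*q^5 + 18*q^4 + 12*q^3 + 28*q^2 + 42*q + 12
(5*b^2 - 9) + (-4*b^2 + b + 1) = b^2 + b - 8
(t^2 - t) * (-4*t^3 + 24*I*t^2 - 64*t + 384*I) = -4*t^5 + 4*t^4 + 24*I*t^4 - 64*t^3 - 24*I*t^3 + 64*t^2 + 384*I*t^2 - 384*I*t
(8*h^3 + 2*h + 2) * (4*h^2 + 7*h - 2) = 32*h^5 + 56*h^4 - 8*h^3 + 22*h^2 + 10*h - 4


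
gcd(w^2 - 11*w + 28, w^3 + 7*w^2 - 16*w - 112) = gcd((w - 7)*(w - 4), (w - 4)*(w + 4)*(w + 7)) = w - 4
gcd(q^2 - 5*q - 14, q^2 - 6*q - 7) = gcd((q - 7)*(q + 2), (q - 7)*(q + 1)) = q - 7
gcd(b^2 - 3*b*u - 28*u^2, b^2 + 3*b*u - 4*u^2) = b + 4*u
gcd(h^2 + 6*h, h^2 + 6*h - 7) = 1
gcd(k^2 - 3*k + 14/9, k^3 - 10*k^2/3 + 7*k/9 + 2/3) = k - 2/3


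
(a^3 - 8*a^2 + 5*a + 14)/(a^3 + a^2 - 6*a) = (a^2 - 6*a - 7)/(a*(a + 3))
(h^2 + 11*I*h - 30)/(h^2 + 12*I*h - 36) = (h + 5*I)/(h + 6*I)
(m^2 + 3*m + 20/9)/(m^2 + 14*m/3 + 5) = (m + 4/3)/(m + 3)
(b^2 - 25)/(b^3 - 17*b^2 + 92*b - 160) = (b + 5)/(b^2 - 12*b + 32)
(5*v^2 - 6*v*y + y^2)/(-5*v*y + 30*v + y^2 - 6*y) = (-v + y)/(y - 6)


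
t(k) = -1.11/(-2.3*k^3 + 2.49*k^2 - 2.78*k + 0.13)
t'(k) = -1.11*(6.9*k^2 - 4.98*k + 2.78)/(-2.3*k^3 + 2.49*k^2 - 2.78*k + 0.13)^2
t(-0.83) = -0.20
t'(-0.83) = -0.43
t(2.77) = 0.03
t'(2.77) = -0.03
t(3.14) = 0.02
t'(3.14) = -0.02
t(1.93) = 0.09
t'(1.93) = -0.13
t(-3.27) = -0.01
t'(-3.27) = -0.01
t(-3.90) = -0.01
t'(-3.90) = -0.00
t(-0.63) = -0.32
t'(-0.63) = -0.81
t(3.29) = 0.02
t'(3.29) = -0.02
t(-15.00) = -0.00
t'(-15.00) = -0.00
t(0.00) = -8.54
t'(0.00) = -182.59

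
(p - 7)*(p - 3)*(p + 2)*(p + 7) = p^4 - p^3 - 55*p^2 + 49*p + 294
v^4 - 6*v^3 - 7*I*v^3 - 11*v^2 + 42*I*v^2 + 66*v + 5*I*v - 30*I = (v - 6)*(v - 5*I)*(v - I)^2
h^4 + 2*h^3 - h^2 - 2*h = h*(h - 1)*(h + 1)*(h + 2)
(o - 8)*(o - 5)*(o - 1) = o^3 - 14*o^2 + 53*o - 40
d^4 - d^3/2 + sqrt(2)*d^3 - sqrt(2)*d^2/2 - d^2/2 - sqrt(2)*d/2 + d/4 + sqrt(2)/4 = (d - 1/2)*(d - sqrt(2)/2)*(d + sqrt(2)/2)*(d + sqrt(2))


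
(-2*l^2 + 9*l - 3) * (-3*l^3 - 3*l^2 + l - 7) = 6*l^5 - 21*l^4 - 20*l^3 + 32*l^2 - 66*l + 21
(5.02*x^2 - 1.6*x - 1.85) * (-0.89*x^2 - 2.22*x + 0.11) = -4.4678*x^4 - 9.7204*x^3 + 5.7507*x^2 + 3.931*x - 0.2035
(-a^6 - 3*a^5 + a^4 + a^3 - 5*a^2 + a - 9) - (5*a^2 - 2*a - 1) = -a^6 - 3*a^5 + a^4 + a^3 - 10*a^2 + 3*a - 8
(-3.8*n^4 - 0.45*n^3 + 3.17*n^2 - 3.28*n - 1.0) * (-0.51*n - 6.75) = 1.938*n^5 + 25.8795*n^4 + 1.4208*n^3 - 19.7247*n^2 + 22.65*n + 6.75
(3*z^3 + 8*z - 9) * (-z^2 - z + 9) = -3*z^5 - 3*z^4 + 19*z^3 + z^2 + 81*z - 81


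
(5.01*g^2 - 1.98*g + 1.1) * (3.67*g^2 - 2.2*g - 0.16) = 18.3867*g^4 - 18.2886*g^3 + 7.5914*g^2 - 2.1032*g - 0.176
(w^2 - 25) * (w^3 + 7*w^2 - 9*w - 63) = w^5 + 7*w^4 - 34*w^3 - 238*w^2 + 225*w + 1575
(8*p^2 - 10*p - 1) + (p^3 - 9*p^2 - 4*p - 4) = p^3 - p^2 - 14*p - 5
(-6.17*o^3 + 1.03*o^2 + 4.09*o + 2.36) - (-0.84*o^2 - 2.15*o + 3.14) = -6.17*o^3 + 1.87*o^2 + 6.24*o - 0.78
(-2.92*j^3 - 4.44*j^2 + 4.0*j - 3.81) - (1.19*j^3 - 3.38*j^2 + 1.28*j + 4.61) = -4.11*j^3 - 1.06*j^2 + 2.72*j - 8.42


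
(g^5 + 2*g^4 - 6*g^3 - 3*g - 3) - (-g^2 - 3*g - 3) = g^5 + 2*g^4 - 6*g^3 + g^2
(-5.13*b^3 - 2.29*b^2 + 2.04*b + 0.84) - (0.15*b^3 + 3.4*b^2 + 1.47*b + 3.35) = -5.28*b^3 - 5.69*b^2 + 0.57*b - 2.51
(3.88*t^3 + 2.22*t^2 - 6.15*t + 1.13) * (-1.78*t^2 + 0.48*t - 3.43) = -6.9064*t^5 - 2.0892*t^4 - 1.2958*t^3 - 12.578*t^2 + 21.6369*t - 3.8759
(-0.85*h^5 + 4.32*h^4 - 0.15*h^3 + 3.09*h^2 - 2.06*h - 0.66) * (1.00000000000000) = -0.85*h^5 + 4.32*h^4 - 0.15*h^3 + 3.09*h^2 - 2.06*h - 0.66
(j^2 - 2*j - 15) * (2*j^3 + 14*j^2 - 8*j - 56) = 2*j^5 + 10*j^4 - 66*j^3 - 250*j^2 + 232*j + 840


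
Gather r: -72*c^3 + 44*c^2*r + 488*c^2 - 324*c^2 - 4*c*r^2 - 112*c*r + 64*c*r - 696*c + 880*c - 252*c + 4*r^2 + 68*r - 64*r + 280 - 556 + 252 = -72*c^3 + 164*c^2 - 68*c + r^2*(4 - 4*c) + r*(44*c^2 - 48*c + 4) - 24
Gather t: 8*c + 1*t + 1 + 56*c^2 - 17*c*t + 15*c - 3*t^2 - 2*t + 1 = 56*c^2 + 23*c - 3*t^2 + t*(-17*c - 1) + 2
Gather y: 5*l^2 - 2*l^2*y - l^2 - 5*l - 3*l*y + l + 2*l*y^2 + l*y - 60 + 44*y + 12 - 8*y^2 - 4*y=4*l^2 - 4*l + y^2*(2*l - 8) + y*(-2*l^2 - 2*l + 40) - 48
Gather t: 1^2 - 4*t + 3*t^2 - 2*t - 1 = 3*t^2 - 6*t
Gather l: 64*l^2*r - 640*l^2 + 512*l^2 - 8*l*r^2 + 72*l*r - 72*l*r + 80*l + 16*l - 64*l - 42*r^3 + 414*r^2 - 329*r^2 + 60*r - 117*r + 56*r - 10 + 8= l^2*(64*r - 128) + l*(32 - 8*r^2) - 42*r^3 + 85*r^2 - r - 2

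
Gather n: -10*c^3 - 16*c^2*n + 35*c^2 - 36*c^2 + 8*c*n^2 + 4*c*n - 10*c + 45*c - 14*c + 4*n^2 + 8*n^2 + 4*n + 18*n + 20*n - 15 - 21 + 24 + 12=-10*c^3 - c^2 + 21*c + n^2*(8*c + 12) + n*(-16*c^2 + 4*c + 42)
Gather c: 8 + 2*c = 2*c + 8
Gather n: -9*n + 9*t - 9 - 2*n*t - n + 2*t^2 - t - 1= n*(-2*t - 10) + 2*t^2 + 8*t - 10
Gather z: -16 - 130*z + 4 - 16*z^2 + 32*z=-16*z^2 - 98*z - 12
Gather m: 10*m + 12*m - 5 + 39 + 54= 22*m + 88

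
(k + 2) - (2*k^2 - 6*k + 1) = -2*k^2 + 7*k + 1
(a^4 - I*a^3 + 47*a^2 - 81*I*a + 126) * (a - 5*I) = a^5 - 6*I*a^4 + 42*a^3 - 316*I*a^2 - 279*a - 630*I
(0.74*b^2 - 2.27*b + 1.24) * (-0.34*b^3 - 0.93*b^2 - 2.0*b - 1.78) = -0.2516*b^5 + 0.0836*b^4 + 0.2095*b^3 + 2.0696*b^2 + 1.5606*b - 2.2072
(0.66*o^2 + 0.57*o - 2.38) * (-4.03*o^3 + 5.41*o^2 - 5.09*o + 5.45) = -2.6598*o^5 + 1.2735*o^4 + 9.3157*o^3 - 12.1801*o^2 + 15.2207*o - 12.971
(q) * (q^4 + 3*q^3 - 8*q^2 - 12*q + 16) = q^5 + 3*q^4 - 8*q^3 - 12*q^2 + 16*q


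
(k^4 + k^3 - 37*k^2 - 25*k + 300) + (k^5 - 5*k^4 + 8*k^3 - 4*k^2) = k^5 - 4*k^4 + 9*k^3 - 41*k^2 - 25*k + 300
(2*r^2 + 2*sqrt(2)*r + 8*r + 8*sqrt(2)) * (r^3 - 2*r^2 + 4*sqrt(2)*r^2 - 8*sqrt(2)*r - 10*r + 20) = 2*r^5 + 4*r^4 + 10*sqrt(2)*r^4 - 20*r^3 + 20*sqrt(2)*r^3 - 100*sqrt(2)*r^2 - 8*r^2 - 40*sqrt(2)*r + 32*r + 160*sqrt(2)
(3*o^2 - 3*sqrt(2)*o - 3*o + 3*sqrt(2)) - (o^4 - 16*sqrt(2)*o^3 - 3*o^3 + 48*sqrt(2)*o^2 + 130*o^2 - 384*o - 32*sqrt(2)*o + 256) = -o^4 + 3*o^3 + 16*sqrt(2)*o^3 - 127*o^2 - 48*sqrt(2)*o^2 + 29*sqrt(2)*o + 381*o - 256 + 3*sqrt(2)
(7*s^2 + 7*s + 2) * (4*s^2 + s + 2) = 28*s^4 + 35*s^3 + 29*s^2 + 16*s + 4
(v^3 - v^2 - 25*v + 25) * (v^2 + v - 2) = v^5 - 28*v^3 + 2*v^2 + 75*v - 50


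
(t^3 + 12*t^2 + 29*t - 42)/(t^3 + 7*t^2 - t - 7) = (t + 6)/(t + 1)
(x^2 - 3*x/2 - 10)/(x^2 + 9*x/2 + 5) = (x - 4)/(x + 2)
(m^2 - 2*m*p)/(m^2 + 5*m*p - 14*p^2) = m/(m + 7*p)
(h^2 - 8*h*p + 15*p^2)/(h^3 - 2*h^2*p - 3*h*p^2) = (h - 5*p)/(h*(h + p))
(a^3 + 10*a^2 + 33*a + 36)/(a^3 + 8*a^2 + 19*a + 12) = (a + 3)/(a + 1)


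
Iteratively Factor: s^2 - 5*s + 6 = (s - 2)*(s - 3)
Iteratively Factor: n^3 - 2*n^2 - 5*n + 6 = (n - 3)*(n^2 + n - 2) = (n - 3)*(n + 2)*(n - 1)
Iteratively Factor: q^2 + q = (q)*(q + 1)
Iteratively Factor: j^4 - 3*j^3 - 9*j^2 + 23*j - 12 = (j - 1)*(j^3 - 2*j^2 - 11*j + 12) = (j - 1)*(j + 3)*(j^2 - 5*j + 4) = (j - 1)^2*(j + 3)*(j - 4)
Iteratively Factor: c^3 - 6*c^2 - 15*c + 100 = (c + 4)*(c^2 - 10*c + 25) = (c - 5)*(c + 4)*(c - 5)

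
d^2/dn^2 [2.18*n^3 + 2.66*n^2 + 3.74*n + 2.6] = 13.08*n + 5.32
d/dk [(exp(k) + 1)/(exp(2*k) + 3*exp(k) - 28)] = (-(exp(k) + 1)*(2*exp(k) + 3) + exp(2*k) + 3*exp(k) - 28)*exp(k)/(exp(2*k) + 3*exp(k) - 28)^2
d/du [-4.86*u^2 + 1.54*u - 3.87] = 1.54 - 9.72*u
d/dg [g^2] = 2*g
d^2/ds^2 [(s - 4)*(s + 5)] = 2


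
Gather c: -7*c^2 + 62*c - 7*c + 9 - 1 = -7*c^2 + 55*c + 8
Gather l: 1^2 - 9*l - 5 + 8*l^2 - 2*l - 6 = 8*l^2 - 11*l - 10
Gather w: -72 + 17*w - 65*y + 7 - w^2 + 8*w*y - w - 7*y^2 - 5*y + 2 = -w^2 + w*(8*y + 16) - 7*y^2 - 70*y - 63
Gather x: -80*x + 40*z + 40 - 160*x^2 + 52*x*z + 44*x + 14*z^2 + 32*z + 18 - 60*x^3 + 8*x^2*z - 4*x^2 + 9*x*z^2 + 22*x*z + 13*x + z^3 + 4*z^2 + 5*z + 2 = -60*x^3 + x^2*(8*z - 164) + x*(9*z^2 + 74*z - 23) + z^3 + 18*z^2 + 77*z + 60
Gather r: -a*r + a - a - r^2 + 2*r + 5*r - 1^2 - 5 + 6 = -r^2 + r*(7 - a)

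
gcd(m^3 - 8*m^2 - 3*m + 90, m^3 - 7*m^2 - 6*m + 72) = m^2 - 3*m - 18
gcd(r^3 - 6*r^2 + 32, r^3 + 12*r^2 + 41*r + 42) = r + 2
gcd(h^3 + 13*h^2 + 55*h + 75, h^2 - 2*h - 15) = h + 3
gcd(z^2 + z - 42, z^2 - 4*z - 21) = 1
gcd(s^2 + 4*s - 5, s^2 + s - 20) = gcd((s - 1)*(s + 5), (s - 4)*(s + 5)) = s + 5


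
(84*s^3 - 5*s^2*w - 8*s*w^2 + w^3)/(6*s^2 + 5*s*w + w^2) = (28*s^2 - 11*s*w + w^2)/(2*s + w)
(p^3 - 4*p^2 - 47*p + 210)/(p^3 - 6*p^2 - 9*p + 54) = (p^2 + 2*p - 35)/(p^2 - 9)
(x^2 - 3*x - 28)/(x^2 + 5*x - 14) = (x^2 - 3*x - 28)/(x^2 + 5*x - 14)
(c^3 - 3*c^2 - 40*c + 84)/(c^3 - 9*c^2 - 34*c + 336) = (c - 2)/(c - 8)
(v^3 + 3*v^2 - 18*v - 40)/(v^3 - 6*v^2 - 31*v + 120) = (v^2 - 2*v - 8)/(v^2 - 11*v + 24)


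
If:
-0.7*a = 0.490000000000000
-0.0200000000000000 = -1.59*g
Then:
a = -0.70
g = 0.01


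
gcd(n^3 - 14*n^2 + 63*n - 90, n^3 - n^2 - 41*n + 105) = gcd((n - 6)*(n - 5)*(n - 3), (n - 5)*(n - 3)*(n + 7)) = n^2 - 8*n + 15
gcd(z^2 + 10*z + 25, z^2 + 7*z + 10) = z + 5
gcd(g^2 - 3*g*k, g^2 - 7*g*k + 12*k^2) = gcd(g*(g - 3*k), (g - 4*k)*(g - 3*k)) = g - 3*k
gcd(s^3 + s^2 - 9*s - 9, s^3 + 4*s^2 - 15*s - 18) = s^2 - 2*s - 3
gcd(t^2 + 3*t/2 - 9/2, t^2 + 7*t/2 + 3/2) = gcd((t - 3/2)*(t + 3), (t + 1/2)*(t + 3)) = t + 3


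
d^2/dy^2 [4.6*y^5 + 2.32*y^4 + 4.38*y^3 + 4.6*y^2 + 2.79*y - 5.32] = 92.0*y^3 + 27.84*y^2 + 26.28*y + 9.2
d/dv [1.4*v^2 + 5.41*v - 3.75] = 2.8*v + 5.41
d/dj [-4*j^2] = -8*j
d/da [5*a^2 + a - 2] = 10*a + 1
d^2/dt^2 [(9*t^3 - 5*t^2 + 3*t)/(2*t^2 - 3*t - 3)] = 18*(13*t^3 + 17*t^2 + 33*t - 8)/(8*t^6 - 36*t^5 + 18*t^4 + 81*t^3 - 27*t^2 - 81*t - 27)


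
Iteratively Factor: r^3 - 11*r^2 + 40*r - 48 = (r - 3)*(r^2 - 8*r + 16) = (r - 4)*(r - 3)*(r - 4)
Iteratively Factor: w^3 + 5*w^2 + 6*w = (w)*(w^2 + 5*w + 6) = w*(w + 2)*(w + 3)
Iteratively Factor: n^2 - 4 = (n + 2)*(n - 2)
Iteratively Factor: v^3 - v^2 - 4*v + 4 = (v - 1)*(v^2 - 4) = (v - 2)*(v - 1)*(v + 2)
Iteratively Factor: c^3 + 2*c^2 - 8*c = (c)*(c^2 + 2*c - 8) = c*(c - 2)*(c + 4)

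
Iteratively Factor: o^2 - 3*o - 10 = (o + 2)*(o - 5)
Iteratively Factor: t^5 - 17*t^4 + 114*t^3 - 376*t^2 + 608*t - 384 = (t - 4)*(t^4 - 13*t^3 + 62*t^2 - 128*t + 96) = (t - 4)^2*(t^3 - 9*t^2 + 26*t - 24) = (t - 4)^3*(t^2 - 5*t + 6) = (t - 4)^3*(t - 2)*(t - 3)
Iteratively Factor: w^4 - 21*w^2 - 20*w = (w - 5)*(w^3 + 5*w^2 + 4*w) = w*(w - 5)*(w^2 + 5*w + 4) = w*(w - 5)*(w + 4)*(w + 1)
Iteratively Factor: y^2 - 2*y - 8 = (y - 4)*(y + 2)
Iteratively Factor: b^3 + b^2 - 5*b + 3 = (b - 1)*(b^2 + 2*b - 3) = (b - 1)^2*(b + 3)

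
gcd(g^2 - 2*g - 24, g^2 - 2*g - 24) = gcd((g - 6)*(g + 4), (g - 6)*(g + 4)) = g^2 - 2*g - 24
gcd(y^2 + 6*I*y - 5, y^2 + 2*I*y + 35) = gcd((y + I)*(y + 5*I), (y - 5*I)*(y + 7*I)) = 1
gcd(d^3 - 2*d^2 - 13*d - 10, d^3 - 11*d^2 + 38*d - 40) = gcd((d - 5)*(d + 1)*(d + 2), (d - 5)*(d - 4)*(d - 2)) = d - 5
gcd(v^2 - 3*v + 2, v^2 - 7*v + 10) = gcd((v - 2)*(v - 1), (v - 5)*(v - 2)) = v - 2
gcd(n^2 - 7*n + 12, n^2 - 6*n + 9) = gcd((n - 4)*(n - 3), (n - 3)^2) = n - 3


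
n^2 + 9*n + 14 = (n + 2)*(n + 7)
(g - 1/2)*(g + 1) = g^2 + g/2 - 1/2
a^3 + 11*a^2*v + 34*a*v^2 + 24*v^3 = (a + v)*(a + 4*v)*(a + 6*v)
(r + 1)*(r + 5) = r^2 + 6*r + 5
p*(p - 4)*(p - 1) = p^3 - 5*p^2 + 4*p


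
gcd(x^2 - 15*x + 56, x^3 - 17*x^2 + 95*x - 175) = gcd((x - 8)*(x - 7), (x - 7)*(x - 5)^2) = x - 7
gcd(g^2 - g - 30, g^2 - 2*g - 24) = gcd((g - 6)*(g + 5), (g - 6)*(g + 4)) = g - 6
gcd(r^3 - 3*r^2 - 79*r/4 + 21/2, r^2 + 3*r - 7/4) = r^2 + 3*r - 7/4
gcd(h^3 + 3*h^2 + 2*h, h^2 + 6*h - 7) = 1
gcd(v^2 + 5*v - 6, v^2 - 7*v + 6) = v - 1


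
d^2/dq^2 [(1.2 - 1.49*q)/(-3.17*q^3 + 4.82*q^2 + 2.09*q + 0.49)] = (89.837166*q^5 - 281.301996*q^4 + 382.340426*q^3 - 91.798116*q^2 - 104.829612*q - 7.866938)/(31.855013*q^9 - 145.307094*q^8 + 157.933521*q^7 + 64.851625*q^6 - 59.205081*q^5 - 77.835972*q^4 - 36.46295*q^3 - 9.892953*q^2 - 1.505427*q - 0.117649)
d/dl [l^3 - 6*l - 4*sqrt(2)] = 3*l^2 - 6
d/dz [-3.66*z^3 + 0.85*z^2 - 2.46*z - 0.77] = -10.98*z^2 + 1.7*z - 2.46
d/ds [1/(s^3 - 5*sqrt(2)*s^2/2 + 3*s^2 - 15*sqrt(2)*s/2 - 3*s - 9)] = 2*(-6*s^2 - 12*s + 10*sqrt(2)*s + 6 + 15*sqrt(2))/(-2*s^3 - 6*s^2 + 5*sqrt(2)*s^2 + 6*s + 15*sqrt(2)*s + 18)^2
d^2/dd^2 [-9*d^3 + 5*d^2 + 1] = 10 - 54*d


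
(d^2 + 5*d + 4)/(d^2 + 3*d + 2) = (d + 4)/(d + 2)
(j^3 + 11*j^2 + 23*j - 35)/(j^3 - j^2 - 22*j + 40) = (j^2 + 6*j - 7)/(j^2 - 6*j + 8)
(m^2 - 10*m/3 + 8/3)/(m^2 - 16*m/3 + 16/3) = (m - 2)/(m - 4)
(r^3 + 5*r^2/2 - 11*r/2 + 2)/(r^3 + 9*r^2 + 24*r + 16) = (2*r^2 - 3*r + 1)/(2*(r^2 + 5*r + 4))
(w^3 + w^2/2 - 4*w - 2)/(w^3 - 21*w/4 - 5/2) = 2*(w - 2)/(2*w - 5)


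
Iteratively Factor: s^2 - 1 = (s - 1)*(s + 1)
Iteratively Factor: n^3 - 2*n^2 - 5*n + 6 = (n - 1)*(n^2 - n - 6) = (n - 3)*(n - 1)*(n + 2)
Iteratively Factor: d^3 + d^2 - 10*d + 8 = (d + 4)*(d^2 - 3*d + 2) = (d - 2)*(d + 4)*(d - 1)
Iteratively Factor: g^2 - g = (g - 1)*(g)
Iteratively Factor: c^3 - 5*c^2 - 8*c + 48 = (c - 4)*(c^2 - c - 12) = (c - 4)^2*(c + 3)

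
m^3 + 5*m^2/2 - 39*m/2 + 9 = (m - 3)*(m - 1/2)*(m + 6)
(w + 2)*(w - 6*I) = w^2 + 2*w - 6*I*w - 12*I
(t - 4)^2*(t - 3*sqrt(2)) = t^3 - 8*t^2 - 3*sqrt(2)*t^2 + 16*t + 24*sqrt(2)*t - 48*sqrt(2)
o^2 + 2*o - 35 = (o - 5)*(o + 7)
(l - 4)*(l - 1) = l^2 - 5*l + 4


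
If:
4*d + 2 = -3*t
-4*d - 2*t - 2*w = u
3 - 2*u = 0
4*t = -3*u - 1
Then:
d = 17/32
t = -11/8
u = 3/2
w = -7/16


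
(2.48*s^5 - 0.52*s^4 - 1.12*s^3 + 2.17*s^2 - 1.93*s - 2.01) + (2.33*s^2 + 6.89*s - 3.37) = 2.48*s^5 - 0.52*s^4 - 1.12*s^3 + 4.5*s^2 + 4.96*s - 5.38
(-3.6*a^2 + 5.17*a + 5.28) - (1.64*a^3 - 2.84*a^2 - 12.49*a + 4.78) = -1.64*a^3 - 0.76*a^2 + 17.66*a + 0.5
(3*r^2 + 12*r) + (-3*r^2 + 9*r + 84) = 21*r + 84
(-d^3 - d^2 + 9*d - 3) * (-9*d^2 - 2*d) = 9*d^5 + 11*d^4 - 79*d^3 + 9*d^2 + 6*d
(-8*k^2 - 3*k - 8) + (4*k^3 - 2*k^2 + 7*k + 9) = 4*k^3 - 10*k^2 + 4*k + 1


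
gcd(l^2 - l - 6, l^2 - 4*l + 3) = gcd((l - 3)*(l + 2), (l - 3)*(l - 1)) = l - 3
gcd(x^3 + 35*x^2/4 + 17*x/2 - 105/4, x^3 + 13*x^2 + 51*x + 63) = x^2 + 10*x + 21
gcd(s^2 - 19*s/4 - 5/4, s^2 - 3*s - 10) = s - 5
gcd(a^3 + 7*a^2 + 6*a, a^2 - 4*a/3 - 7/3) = a + 1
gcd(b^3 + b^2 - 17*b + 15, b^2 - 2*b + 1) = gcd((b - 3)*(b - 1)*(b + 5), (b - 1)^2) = b - 1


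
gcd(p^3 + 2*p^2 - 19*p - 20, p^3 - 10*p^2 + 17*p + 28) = p^2 - 3*p - 4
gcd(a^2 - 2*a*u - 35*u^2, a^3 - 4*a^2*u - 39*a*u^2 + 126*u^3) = -a + 7*u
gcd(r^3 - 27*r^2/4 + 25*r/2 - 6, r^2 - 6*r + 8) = r^2 - 6*r + 8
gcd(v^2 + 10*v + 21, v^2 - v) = 1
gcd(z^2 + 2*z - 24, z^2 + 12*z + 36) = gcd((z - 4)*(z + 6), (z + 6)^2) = z + 6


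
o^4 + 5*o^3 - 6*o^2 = o^2*(o - 1)*(o + 6)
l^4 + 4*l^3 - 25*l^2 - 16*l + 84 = (l - 3)*(l - 2)*(l + 2)*(l + 7)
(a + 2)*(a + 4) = a^2 + 6*a + 8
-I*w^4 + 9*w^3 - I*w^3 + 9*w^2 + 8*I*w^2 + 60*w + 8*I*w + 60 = (w - 2*I)*(w + 5*I)*(w + 6*I)*(-I*w - I)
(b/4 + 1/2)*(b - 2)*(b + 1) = b^3/4 + b^2/4 - b - 1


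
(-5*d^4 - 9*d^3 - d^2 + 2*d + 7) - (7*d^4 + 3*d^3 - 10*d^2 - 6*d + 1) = -12*d^4 - 12*d^3 + 9*d^2 + 8*d + 6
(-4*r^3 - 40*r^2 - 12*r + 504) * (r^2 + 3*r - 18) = -4*r^5 - 52*r^4 - 60*r^3 + 1188*r^2 + 1728*r - 9072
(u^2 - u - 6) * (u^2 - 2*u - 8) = u^4 - 3*u^3 - 12*u^2 + 20*u + 48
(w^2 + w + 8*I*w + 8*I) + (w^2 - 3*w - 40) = 2*w^2 - 2*w + 8*I*w - 40 + 8*I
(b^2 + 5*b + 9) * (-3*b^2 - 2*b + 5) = -3*b^4 - 17*b^3 - 32*b^2 + 7*b + 45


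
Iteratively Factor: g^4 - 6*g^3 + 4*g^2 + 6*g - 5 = (g - 5)*(g^3 - g^2 - g + 1) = (g - 5)*(g - 1)*(g^2 - 1) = (g - 5)*(g - 1)^2*(g + 1)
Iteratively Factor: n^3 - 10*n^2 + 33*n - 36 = (n - 3)*(n^2 - 7*n + 12) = (n - 4)*(n - 3)*(n - 3)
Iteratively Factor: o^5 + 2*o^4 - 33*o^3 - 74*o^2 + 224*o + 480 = (o - 3)*(o^4 + 5*o^3 - 18*o^2 - 128*o - 160) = (o - 3)*(o + 2)*(o^3 + 3*o^2 - 24*o - 80) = (o - 5)*(o - 3)*(o + 2)*(o^2 + 8*o + 16) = (o - 5)*(o - 3)*(o + 2)*(o + 4)*(o + 4)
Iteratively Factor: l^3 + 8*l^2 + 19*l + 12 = (l + 3)*(l^2 + 5*l + 4) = (l + 1)*(l + 3)*(l + 4)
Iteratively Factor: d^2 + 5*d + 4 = (d + 4)*(d + 1)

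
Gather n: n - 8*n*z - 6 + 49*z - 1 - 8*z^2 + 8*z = n*(1 - 8*z) - 8*z^2 + 57*z - 7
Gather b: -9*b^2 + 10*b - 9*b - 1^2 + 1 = -9*b^2 + b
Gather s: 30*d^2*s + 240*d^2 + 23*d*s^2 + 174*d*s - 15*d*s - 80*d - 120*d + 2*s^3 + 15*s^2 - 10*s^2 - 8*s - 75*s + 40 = 240*d^2 - 200*d + 2*s^3 + s^2*(23*d + 5) + s*(30*d^2 + 159*d - 83) + 40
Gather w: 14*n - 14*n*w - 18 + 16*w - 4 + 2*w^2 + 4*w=14*n + 2*w^2 + w*(20 - 14*n) - 22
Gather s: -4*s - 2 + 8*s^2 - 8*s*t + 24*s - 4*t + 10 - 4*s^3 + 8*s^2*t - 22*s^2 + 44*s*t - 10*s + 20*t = -4*s^3 + s^2*(8*t - 14) + s*(36*t + 10) + 16*t + 8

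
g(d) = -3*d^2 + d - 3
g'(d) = 1 - 6*d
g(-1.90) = -15.73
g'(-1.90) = 12.40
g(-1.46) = -10.85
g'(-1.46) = 9.76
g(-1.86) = -15.24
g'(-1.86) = 12.16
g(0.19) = -2.92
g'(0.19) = -0.14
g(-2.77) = -28.79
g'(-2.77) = 17.62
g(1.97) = -12.67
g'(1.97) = -10.82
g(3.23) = -31.07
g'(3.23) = -18.38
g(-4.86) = -78.72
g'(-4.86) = 30.16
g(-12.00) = -447.00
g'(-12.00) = 73.00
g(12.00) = -423.00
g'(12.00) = -71.00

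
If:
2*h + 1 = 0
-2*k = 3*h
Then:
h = -1/2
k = 3/4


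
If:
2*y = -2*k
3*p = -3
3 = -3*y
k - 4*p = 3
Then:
No Solution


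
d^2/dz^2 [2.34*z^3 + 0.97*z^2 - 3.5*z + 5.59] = 14.04*z + 1.94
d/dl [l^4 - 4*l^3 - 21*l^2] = 2*l*(2*l^2 - 6*l - 21)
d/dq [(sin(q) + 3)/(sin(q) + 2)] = -cos(q)/(sin(q) + 2)^2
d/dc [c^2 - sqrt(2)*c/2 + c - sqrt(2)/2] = 2*c - sqrt(2)/2 + 1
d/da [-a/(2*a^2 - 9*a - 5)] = (2*a^2 + 5)/(4*a^4 - 36*a^3 + 61*a^2 + 90*a + 25)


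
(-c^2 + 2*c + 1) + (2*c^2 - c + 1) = c^2 + c + 2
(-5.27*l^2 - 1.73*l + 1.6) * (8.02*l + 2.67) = -42.2654*l^3 - 27.9455*l^2 + 8.2129*l + 4.272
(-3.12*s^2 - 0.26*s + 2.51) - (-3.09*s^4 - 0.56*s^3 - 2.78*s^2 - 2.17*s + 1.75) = 3.09*s^4 + 0.56*s^3 - 0.34*s^2 + 1.91*s + 0.76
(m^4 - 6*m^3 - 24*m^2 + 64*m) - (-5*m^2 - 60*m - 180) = m^4 - 6*m^3 - 19*m^2 + 124*m + 180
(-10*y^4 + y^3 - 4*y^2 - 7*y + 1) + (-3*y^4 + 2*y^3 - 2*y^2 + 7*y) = -13*y^4 + 3*y^3 - 6*y^2 + 1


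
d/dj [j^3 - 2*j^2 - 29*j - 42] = 3*j^2 - 4*j - 29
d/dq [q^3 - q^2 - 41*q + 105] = 3*q^2 - 2*q - 41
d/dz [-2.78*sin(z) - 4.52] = -2.78*cos(z)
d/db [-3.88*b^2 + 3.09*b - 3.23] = 3.09 - 7.76*b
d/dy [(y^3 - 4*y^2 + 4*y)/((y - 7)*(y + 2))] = (y^4 - 10*y^3 - 26*y^2 + 112*y - 56)/(y^4 - 10*y^3 - 3*y^2 + 140*y + 196)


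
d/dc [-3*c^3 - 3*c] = -9*c^2 - 3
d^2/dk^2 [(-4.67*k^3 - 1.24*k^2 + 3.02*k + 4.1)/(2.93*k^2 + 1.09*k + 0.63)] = (-5.6843418860808e-14*k^5 + 5.6843418860808e-14*k^4 + 65.917024*k^3 + 205.680702*k^2 + 33.996174*k - 10.52594)/(25.153757*k^6 + 28.072623*k^5 + 26.66886*k^4 + 13.367215*k^3 + 5.73426*k^2 + 1.297863*k + 0.250047)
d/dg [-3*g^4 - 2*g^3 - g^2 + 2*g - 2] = -12*g^3 - 6*g^2 - 2*g + 2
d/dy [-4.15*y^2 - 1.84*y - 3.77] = -8.3*y - 1.84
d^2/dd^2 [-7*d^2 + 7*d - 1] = -14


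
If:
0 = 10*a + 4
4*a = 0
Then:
No Solution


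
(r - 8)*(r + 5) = r^2 - 3*r - 40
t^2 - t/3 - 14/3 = (t - 7/3)*(t + 2)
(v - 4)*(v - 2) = v^2 - 6*v + 8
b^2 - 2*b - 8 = (b - 4)*(b + 2)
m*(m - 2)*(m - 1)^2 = m^4 - 4*m^3 + 5*m^2 - 2*m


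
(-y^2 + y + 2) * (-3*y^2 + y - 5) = 3*y^4 - 4*y^3 - 3*y - 10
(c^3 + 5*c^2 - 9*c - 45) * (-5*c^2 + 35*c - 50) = -5*c^5 + 10*c^4 + 170*c^3 - 340*c^2 - 1125*c + 2250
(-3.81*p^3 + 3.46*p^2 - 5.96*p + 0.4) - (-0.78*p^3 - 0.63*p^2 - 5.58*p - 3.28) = -3.03*p^3 + 4.09*p^2 - 0.38*p + 3.68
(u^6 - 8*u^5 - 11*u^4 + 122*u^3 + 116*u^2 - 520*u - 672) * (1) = u^6 - 8*u^5 - 11*u^4 + 122*u^3 + 116*u^2 - 520*u - 672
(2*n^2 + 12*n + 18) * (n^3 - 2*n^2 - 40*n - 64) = 2*n^5 + 8*n^4 - 86*n^3 - 644*n^2 - 1488*n - 1152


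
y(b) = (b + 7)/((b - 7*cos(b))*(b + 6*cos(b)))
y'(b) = (b + 7)*(6*sin(b) - 1)/((b - 7*cos(b))*(b + 6*cos(b))^2) + (b + 7)*(-7*sin(b) - 1)/((b - 7*cos(b))^2*(b + 6*cos(b))) + 1/((b - 7*cos(b))*(b + 6*cos(b))) = (-b^2*sin(b) - b^2 - 7*b*sin(b) - 42*b*sin(2*b) - 14*b - 294*sin(2*b) + 7*cos(b) - 21*cos(2*b) - 21)/((b - 7*cos(b))^2*(b + 6*cos(b))^2)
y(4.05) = 3.67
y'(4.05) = -56.17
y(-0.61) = -0.23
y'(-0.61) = 0.31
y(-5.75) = 0.18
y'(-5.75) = -0.42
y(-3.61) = -0.14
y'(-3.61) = 0.21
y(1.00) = -0.68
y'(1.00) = -2.41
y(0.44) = -0.22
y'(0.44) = -0.23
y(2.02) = -3.04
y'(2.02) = 26.97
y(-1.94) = -2.10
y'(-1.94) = -23.63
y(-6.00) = 0.33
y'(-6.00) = -0.53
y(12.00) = 0.18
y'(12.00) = 0.05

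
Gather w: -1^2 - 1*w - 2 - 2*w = -3*w - 3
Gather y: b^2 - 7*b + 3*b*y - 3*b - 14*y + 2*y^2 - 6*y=b^2 - 10*b + 2*y^2 + y*(3*b - 20)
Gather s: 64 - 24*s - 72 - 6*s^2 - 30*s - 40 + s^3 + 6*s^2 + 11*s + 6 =s^3 - 43*s - 42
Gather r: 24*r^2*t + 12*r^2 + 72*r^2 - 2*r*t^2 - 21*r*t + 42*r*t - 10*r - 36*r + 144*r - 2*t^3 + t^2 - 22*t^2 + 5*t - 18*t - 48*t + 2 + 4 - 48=r^2*(24*t + 84) + r*(-2*t^2 + 21*t + 98) - 2*t^3 - 21*t^2 - 61*t - 42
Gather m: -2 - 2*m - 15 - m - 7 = -3*m - 24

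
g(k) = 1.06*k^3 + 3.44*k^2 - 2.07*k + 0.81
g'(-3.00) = 5.91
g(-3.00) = 9.36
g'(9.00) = 317.43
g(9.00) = 1033.56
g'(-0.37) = -4.18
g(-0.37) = 1.99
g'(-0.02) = -2.21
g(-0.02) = 0.85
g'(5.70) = 140.46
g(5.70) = 297.08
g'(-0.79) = -5.52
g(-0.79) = 4.07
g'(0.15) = -0.97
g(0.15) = 0.58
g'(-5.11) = 45.81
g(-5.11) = -40.23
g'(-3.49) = 12.65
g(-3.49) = 4.87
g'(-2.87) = 4.38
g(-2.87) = 10.03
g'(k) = 3.18*k^2 + 6.88*k - 2.07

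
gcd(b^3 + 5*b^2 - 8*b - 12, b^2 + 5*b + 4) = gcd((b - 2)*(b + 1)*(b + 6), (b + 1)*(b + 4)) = b + 1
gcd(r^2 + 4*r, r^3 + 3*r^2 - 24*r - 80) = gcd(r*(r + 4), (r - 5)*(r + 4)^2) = r + 4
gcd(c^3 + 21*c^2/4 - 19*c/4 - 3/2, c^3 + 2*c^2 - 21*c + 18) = c^2 + 5*c - 6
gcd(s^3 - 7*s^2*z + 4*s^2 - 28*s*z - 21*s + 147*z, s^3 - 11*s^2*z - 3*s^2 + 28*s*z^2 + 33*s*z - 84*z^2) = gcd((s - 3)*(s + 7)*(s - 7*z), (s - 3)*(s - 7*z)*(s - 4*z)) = -s^2 + 7*s*z + 3*s - 21*z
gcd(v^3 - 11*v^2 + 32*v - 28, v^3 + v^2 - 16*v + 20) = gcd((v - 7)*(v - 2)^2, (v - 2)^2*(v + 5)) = v^2 - 4*v + 4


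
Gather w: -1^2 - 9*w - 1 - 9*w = -18*w - 2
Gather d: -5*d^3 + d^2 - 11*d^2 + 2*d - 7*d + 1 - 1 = -5*d^3 - 10*d^2 - 5*d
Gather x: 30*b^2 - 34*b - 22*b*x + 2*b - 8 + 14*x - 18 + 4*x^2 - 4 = 30*b^2 - 32*b + 4*x^2 + x*(14 - 22*b) - 30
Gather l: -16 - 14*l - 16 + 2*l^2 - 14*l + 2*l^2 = 4*l^2 - 28*l - 32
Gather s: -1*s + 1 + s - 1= 0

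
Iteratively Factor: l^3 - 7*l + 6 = (l + 3)*(l^2 - 3*l + 2) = (l - 1)*(l + 3)*(l - 2)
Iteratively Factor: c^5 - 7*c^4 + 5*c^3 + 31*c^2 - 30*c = (c - 3)*(c^4 - 4*c^3 - 7*c^2 + 10*c) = c*(c - 3)*(c^3 - 4*c^2 - 7*c + 10) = c*(c - 3)*(c - 1)*(c^2 - 3*c - 10) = c*(c - 5)*(c - 3)*(c - 1)*(c + 2)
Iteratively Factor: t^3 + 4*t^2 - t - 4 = (t - 1)*(t^2 + 5*t + 4) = (t - 1)*(t + 1)*(t + 4)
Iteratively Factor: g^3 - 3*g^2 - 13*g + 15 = (g - 5)*(g^2 + 2*g - 3) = (g - 5)*(g - 1)*(g + 3)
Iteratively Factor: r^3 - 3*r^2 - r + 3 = (r - 3)*(r^2 - 1) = (r - 3)*(r + 1)*(r - 1)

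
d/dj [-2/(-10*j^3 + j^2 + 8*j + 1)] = 4*(-15*j^2 + j + 4)/(-10*j^3 + j^2 + 8*j + 1)^2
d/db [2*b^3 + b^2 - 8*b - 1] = 6*b^2 + 2*b - 8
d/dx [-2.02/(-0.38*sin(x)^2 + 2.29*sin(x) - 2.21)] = (4.6258 - 1.5352*sin(x))*cos(x)/(0.38*sin(x)^2 - 2.29*sin(x) + 2.21)^2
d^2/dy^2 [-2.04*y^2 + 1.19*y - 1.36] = -4.08000000000000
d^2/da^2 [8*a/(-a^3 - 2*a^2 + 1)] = 16*a*(-a^2*(3*a + 4)^2 + 6*(a + 1)*(a^3 + 2*a^2 - 1))/(a^3 + 2*a^2 - 1)^3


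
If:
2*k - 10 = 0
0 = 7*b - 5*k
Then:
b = 25/7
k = 5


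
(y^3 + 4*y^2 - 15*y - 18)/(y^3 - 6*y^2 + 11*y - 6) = (y^2 + 7*y + 6)/(y^2 - 3*y + 2)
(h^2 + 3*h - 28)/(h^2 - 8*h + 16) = (h + 7)/(h - 4)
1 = 1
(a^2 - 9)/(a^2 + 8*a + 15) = (a - 3)/(a + 5)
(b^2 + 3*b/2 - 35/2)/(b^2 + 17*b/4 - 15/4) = 2*(2*b - 7)/(4*b - 3)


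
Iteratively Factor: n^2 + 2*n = (n + 2)*(n)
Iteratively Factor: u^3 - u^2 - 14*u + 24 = (u - 2)*(u^2 + u - 12) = (u - 2)*(u + 4)*(u - 3)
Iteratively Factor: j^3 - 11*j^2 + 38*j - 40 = (j - 4)*(j^2 - 7*j + 10) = (j - 4)*(j - 2)*(j - 5)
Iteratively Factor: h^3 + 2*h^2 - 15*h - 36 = (h + 3)*(h^2 - h - 12) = (h - 4)*(h + 3)*(h + 3)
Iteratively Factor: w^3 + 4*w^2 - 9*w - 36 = (w - 3)*(w^2 + 7*w + 12) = (w - 3)*(w + 3)*(w + 4)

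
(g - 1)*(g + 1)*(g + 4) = g^3 + 4*g^2 - g - 4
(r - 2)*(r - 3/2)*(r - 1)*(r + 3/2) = r^4 - 3*r^3 - r^2/4 + 27*r/4 - 9/2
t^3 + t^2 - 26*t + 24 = (t - 4)*(t - 1)*(t + 6)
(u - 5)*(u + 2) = u^2 - 3*u - 10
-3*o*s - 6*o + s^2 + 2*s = (-3*o + s)*(s + 2)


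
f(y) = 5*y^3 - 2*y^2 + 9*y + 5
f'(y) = 15*y^2 - 4*y + 9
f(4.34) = 415.12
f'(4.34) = 274.17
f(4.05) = 340.80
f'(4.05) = 238.84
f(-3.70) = -308.94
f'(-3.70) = 229.15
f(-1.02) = -11.57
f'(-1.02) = 28.69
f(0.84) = 14.11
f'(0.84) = 16.22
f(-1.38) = -24.37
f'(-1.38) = 43.09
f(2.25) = 72.08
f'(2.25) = 75.94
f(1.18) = 21.05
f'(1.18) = 25.17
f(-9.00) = -3883.00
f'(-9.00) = 1260.00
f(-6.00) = -1201.00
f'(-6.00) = 573.00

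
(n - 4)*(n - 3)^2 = n^3 - 10*n^2 + 33*n - 36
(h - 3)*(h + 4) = h^2 + h - 12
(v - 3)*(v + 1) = v^2 - 2*v - 3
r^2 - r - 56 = (r - 8)*(r + 7)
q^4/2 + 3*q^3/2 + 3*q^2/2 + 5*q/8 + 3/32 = (q/2 + 1/4)*(q + 1/2)^2*(q + 3/2)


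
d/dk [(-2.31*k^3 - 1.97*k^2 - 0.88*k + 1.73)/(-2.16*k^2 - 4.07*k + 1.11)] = (4.9896*k^4 + 18.8034*k^3 - 1.5752*k^2 + 3.1002*k + 6.0643)/(4.6656*k^4 + 17.5824*k^3 + 11.7697*k^2 - 9.0354*k + 1.2321)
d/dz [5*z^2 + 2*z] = 10*z + 2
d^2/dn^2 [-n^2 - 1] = -2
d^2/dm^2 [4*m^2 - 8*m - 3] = 8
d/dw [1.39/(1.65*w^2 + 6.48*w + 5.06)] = (-4.587*w - 9.0072)/(1.65*w^2 + 6.48*w + 5.06)^2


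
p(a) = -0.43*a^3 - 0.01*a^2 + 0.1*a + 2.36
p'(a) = -1.29*a^2 - 0.02*a + 0.1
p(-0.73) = 2.45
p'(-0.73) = -0.57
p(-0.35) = 2.34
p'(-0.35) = -0.05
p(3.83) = -21.56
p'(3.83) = -18.90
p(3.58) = -17.14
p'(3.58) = -16.50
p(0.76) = 2.24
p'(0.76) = -0.66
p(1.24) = 1.65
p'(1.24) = -1.91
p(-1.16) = 2.90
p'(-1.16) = -1.61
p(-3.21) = 16.16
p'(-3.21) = -13.13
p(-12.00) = 742.76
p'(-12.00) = -185.42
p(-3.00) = 13.58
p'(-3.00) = -11.45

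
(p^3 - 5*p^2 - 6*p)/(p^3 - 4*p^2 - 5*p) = (p - 6)/(p - 5)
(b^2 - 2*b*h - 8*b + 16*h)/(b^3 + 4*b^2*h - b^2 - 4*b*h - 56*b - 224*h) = (b - 2*h)/(b^2 + 4*b*h + 7*b + 28*h)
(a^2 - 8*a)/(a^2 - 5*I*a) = (a - 8)/(a - 5*I)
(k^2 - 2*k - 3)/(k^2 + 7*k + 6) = (k - 3)/(k + 6)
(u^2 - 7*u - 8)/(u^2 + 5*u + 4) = (u - 8)/(u + 4)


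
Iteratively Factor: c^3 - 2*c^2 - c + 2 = (c + 1)*(c^2 - 3*c + 2) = (c - 2)*(c + 1)*(c - 1)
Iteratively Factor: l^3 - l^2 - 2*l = (l + 1)*(l^2 - 2*l) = l*(l + 1)*(l - 2)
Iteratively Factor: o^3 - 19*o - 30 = (o + 2)*(o^2 - 2*o - 15) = (o - 5)*(o + 2)*(o + 3)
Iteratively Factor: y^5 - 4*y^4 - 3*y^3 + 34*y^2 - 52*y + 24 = (y - 2)*(y^4 - 2*y^3 - 7*y^2 + 20*y - 12) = (y - 2)^2*(y^3 - 7*y + 6) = (y - 2)^3*(y^2 + 2*y - 3) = (y - 2)^3*(y - 1)*(y + 3)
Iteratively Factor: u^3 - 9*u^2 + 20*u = (u)*(u^2 - 9*u + 20) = u*(u - 5)*(u - 4)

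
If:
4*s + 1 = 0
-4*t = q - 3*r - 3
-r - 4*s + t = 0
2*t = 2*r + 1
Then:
No Solution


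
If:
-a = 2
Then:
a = -2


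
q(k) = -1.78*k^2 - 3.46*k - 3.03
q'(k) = -3.56*k - 3.46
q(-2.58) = -5.95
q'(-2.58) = 5.72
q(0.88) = -7.45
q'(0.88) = -6.59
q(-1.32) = -1.56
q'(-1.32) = 1.24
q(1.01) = -8.34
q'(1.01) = -7.06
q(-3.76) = -15.19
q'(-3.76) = 9.93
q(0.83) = -7.13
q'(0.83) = -6.41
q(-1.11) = -1.38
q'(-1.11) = 0.49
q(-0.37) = -1.99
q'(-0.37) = -2.14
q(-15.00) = -351.63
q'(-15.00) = 49.94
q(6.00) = -87.87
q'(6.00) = -24.82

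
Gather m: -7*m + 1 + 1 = 2 - 7*m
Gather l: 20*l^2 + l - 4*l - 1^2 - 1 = 20*l^2 - 3*l - 2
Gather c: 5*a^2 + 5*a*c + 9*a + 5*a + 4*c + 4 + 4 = 5*a^2 + 14*a + c*(5*a + 4) + 8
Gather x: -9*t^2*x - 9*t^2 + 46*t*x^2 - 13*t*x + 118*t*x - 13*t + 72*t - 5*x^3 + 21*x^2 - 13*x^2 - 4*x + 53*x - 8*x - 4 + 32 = -9*t^2 + 59*t - 5*x^3 + x^2*(46*t + 8) + x*(-9*t^2 + 105*t + 41) + 28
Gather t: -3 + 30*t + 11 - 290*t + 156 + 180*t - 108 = 56 - 80*t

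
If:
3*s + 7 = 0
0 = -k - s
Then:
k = 7/3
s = -7/3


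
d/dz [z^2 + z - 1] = 2*z + 1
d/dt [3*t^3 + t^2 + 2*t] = 9*t^2 + 2*t + 2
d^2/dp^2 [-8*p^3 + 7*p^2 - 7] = 14 - 48*p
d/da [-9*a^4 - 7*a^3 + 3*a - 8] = -36*a^3 - 21*a^2 + 3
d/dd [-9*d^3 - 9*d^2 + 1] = 9*d*(-3*d - 2)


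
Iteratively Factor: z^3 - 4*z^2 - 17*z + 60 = (z - 3)*(z^2 - z - 20) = (z - 5)*(z - 3)*(z + 4)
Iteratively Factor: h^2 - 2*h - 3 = (h - 3)*(h + 1)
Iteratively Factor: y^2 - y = (y)*(y - 1)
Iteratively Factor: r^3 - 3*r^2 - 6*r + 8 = (r + 2)*(r^2 - 5*r + 4) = (r - 4)*(r + 2)*(r - 1)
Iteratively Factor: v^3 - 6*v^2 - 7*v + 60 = (v - 5)*(v^2 - v - 12) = (v - 5)*(v - 4)*(v + 3)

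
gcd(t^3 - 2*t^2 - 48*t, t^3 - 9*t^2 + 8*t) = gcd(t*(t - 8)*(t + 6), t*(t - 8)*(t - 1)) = t^2 - 8*t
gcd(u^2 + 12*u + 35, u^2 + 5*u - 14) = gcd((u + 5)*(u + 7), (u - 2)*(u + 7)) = u + 7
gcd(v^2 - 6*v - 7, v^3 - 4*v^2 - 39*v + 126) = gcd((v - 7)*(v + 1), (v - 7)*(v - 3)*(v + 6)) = v - 7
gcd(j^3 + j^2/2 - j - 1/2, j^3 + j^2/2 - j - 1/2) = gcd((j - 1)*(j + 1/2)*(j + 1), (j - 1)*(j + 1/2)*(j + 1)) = j^3 + j^2/2 - j - 1/2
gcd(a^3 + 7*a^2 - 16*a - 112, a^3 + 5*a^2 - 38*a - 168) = a^2 + 11*a + 28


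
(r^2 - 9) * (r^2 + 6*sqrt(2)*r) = r^4 + 6*sqrt(2)*r^3 - 9*r^2 - 54*sqrt(2)*r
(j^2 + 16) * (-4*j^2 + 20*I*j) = -4*j^4 + 20*I*j^3 - 64*j^2 + 320*I*j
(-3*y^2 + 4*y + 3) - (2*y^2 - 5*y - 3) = -5*y^2 + 9*y + 6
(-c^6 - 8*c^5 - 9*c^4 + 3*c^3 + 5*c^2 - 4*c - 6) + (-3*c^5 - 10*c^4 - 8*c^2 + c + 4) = -c^6 - 11*c^5 - 19*c^4 + 3*c^3 - 3*c^2 - 3*c - 2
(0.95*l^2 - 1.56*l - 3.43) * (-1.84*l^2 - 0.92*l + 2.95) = -1.748*l^4 + 1.9964*l^3 + 10.5489*l^2 - 1.4464*l - 10.1185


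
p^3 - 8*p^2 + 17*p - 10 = (p - 5)*(p - 2)*(p - 1)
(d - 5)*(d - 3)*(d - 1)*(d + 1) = d^4 - 8*d^3 + 14*d^2 + 8*d - 15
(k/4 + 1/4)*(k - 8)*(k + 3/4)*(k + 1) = k^4/4 - 21*k^3/16 - 39*k^2/8 - 77*k/16 - 3/2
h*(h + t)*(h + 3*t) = h^3 + 4*h^2*t + 3*h*t^2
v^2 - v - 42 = (v - 7)*(v + 6)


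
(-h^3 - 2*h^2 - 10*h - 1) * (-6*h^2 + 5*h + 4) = 6*h^5 + 7*h^4 + 46*h^3 - 52*h^2 - 45*h - 4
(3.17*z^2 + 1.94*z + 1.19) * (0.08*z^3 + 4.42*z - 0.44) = 0.2536*z^5 + 0.1552*z^4 + 14.1066*z^3 + 7.18*z^2 + 4.4062*z - 0.5236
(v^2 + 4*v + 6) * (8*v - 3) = 8*v^3 + 29*v^2 + 36*v - 18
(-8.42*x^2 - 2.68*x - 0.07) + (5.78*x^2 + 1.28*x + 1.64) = -2.64*x^2 - 1.4*x + 1.57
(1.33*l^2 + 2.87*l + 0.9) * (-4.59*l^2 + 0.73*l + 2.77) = -6.1047*l^4 - 12.2024*l^3 + 1.6482*l^2 + 8.6069*l + 2.493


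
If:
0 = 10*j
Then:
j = 0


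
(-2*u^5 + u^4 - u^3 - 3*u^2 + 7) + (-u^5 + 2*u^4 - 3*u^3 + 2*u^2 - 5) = -3*u^5 + 3*u^4 - 4*u^3 - u^2 + 2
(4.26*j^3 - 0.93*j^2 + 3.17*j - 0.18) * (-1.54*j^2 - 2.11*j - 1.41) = -6.5604*j^5 - 7.5564*j^4 - 8.9261*j^3 - 5.1002*j^2 - 4.0899*j + 0.2538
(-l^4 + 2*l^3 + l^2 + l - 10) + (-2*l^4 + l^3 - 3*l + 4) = -3*l^4 + 3*l^3 + l^2 - 2*l - 6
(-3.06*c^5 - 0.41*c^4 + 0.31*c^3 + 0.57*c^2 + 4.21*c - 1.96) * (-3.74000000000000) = 11.4444*c^5 + 1.5334*c^4 - 1.1594*c^3 - 2.1318*c^2 - 15.7454*c + 7.3304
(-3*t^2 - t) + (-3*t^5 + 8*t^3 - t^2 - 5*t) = -3*t^5 + 8*t^3 - 4*t^2 - 6*t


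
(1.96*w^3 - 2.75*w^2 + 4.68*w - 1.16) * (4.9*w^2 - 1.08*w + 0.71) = 9.604*w^5 - 15.5918*w^4 + 27.2936*w^3 - 12.6909*w^2 + 4.5756*w - 0.8236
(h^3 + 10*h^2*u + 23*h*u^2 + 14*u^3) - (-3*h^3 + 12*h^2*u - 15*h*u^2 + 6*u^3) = 4*h^3 - 2*h^2*u + 38*h*u^2 + 8*u^3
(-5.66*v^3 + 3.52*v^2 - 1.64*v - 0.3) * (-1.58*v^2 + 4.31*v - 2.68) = 8.9428*v^5 - 29.9562*v^4 + 32.9312*v^3 - 16.028*v^2 + 3.1022*v + 0.804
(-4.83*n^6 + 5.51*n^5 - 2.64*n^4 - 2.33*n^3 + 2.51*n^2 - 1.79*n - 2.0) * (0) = 0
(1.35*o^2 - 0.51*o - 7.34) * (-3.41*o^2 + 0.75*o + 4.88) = -4.6035*o^4 + 2.7516*o^3 + 31.2349*o^2 - 7.9938*o - 35.8192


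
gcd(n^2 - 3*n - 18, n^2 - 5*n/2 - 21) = n - 6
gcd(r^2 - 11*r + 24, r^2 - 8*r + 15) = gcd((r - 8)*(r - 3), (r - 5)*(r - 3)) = r - 3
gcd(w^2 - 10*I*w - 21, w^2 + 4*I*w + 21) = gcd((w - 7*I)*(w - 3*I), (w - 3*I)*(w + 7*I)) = w - 3*I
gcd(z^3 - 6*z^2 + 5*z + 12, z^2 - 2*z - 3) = z^2 - 2*z - 3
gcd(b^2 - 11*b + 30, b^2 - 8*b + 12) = b - 6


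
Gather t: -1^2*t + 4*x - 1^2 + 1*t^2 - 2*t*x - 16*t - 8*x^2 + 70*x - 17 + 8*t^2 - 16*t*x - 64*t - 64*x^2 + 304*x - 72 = 9*t^2 + t*(-18*x - 81) - 72*x^2 + 378*x - 90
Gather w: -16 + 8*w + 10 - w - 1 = 7*w - 7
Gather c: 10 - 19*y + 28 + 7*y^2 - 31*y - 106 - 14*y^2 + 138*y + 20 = -7*y^2 + 88*y - 48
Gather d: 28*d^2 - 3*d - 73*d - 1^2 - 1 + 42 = 28*d^2 - 76*d + 40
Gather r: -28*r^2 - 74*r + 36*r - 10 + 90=-28*r^2 - 38*r + 80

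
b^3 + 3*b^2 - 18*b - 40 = (b - 4)*(b + 2)*(b + 5)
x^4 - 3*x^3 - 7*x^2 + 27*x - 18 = (x - 3)*(x - 2)*(x - 1)*(x + 3)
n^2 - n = n*(n - 1)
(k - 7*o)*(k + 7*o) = k^2 - 49*o^2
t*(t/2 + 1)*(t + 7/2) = t^3/2 + 11*t^2/4 + 7*t/2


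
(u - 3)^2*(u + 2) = u^3 - 4*u^2 - 3*u + 18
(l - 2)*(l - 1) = l^2 - 3*l + 2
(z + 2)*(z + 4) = z^2 + 6*z + 8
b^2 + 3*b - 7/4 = (b - 1/2)*(b + 7/2)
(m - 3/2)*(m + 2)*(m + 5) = m^3 + 11*m^2/2 - m/2 - 15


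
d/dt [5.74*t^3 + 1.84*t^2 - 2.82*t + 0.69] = 17.22*t^2 + 3.68*t - 2.82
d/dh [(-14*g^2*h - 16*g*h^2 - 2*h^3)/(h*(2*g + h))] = 2*(-9*g^2 - 4*g*h - h^2)/(4*g^2 + 4*g*h + h^2)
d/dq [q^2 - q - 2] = 2*q - 1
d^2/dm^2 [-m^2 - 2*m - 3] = -2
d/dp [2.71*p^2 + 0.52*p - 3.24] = 5.42*p + 0.52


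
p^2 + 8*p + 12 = (p + 2)*(p + 6)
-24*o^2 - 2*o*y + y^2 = (-6*o + y)*(4*o + y)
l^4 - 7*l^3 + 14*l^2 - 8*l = l*(l - 4)*(l - 2)*(l - 1)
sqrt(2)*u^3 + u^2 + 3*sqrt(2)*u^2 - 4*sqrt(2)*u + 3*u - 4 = (u - 1)*(u + 4)*(sqrt(2)*u + 1)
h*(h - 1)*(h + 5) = h^3 + 4*h^2 - 5*h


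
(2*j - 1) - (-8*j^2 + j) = 8*j^2 + j - 1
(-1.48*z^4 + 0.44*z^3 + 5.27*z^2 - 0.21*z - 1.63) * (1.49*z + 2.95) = -2.2052*z^5 - 3.7104*z^4 + 9.1503*z^3 + 15.2336*z^2 - 3.0482*z - 4.8085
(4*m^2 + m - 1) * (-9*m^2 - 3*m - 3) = -36*m^4 - 21*m^3 - 6*m^2 + 3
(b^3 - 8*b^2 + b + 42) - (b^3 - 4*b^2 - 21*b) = -4*b^2 + 22*b + 42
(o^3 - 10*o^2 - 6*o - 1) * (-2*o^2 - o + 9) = -2*o^5 + 19*o^4 + 31*o^3 - 82*o^2 - 53*o - 9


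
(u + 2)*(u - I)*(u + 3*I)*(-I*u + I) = -I*u^4 + 2*u^3 - I*u^3 + 2*u^2 - I*u^2 - 4*u - 3*I*u + 6*I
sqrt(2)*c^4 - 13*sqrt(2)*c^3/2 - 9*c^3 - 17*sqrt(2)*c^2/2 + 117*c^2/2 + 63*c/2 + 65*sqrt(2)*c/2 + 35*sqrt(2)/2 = (c - 7)*(c - 5*sqrt(2))*(c + sqrt(2)/2)*(sqrt(2)*c + sqrt(2)/2)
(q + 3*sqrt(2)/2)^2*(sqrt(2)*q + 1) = sqrt(2)*q^3 + 7*q^2 + 15*sqrt(2)*q/2 + 9/2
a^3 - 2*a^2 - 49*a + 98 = (a - 7)*(a - 2)*(a + 7)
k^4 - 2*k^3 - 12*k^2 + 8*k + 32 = (k - 4)*(k - 2)*(k + 2)^2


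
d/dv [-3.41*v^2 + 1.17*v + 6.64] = 1.17 - 6.82*v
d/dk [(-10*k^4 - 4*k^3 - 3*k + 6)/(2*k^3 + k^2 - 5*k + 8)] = (-20*k^6 - 20*k^5 + 146*k^4 - 268*k^3 - 129*k^2 - 12*k + 6)/(4*k^6 + 4*k^5 - 19*k^4 + 22*k^3 + 41*k^2 - 80*k + 64)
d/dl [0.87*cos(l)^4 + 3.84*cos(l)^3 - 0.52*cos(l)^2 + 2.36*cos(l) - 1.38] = -5.24*sin(l) - 0.35*sin(2*l) - 2.88*sin(3*l) - 0.435*sin(4*l)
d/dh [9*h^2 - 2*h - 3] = 18*h - 2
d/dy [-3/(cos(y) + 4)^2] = -6*sin(y)/(cos(y) + 4)^3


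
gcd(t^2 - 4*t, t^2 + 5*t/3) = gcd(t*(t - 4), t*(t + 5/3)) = t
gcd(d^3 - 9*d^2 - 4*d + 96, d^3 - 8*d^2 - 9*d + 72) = d^2 - 5*d - 24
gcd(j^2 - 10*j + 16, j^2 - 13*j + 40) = j - 8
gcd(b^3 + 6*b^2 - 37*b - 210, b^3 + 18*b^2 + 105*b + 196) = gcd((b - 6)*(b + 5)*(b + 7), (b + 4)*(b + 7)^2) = b + 7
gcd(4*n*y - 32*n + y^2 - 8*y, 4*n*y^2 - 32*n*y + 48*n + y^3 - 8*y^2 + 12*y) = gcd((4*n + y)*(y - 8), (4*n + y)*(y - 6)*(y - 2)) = 4*n + y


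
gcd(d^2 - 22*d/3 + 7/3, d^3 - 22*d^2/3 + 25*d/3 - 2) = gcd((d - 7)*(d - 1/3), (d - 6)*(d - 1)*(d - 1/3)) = d - 1/3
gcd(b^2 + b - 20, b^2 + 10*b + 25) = b + 5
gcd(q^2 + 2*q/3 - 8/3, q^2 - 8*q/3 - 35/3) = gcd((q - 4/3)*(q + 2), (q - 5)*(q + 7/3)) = 1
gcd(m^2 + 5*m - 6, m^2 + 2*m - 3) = m - 1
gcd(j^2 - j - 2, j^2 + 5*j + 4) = j + 1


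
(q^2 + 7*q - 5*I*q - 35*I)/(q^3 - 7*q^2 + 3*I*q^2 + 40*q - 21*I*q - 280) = (q + 7)/(q^2 + q*(-7 + 8*I) - 56*I)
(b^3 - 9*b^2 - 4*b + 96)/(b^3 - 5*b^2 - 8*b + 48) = (b - 8)/(b - 4)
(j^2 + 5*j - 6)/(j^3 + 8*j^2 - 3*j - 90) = (j - 1)/(j^2 + 2*j - 15)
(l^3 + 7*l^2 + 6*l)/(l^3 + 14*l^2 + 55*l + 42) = l/(l + 7)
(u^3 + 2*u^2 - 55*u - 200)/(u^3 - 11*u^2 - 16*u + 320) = (u + 5)/(u - 8)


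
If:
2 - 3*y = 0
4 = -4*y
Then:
No Solution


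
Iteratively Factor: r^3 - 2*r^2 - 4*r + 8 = (r - 2)*(r^2 - 4) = (r - 2)^2*(r + 2)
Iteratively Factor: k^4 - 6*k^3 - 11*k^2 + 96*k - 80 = (k - 4)*(k^3 - 2*k^2 - 19*k + 20) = (k - 5)*(k - 4)*(k^2 + 3*k - 4) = (k - 5)*(k - 4)*(k + 4)*(k - 1)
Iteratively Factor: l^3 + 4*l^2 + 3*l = (l + 3)*(l^2 + l) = l*(l + 3)*(l + 1)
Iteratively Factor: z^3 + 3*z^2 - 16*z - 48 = (z - 4)*(z^2 + 7*z + 12) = (z - 4)*(z + 3)*(z + 4)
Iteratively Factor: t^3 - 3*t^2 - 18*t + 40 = (t + 4)*(t^2 - 7*t + 10) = (t - 5)*(t + 4)*(t - 2)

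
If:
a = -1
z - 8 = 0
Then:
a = -1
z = 8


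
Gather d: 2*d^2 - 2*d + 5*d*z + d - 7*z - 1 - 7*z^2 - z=2*d^2 + d*(5*z - 1) - 7*z^2 - 8*z - 1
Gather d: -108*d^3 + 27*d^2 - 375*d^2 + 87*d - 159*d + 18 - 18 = -108*d^3 - 348*d^2 - 72*d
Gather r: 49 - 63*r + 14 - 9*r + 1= 64 - 72*r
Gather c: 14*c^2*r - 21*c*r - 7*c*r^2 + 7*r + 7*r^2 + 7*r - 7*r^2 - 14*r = 14*c^2*r + c*(-7*r^2 - 21*r)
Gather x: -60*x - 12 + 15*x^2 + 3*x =15*x^2 - 57*x - 12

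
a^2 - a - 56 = (a - 8)*(a + 7)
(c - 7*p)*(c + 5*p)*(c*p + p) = c^3*p - 2*c^2*p^2 + c^2*p - 35*c*p^3 - 2*c*p^2 - 35*p^3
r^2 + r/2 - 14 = (r - 7/2)*(r + 4)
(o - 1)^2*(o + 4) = o^3 + 2*o^2 - 7*o + 4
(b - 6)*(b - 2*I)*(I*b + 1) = I*b^3 + 3*b^2 - 6*I*b^2 - 18*b - 2*I*b + 12*I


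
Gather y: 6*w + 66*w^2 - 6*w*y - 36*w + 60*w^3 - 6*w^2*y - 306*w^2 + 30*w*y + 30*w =60*w^3 - 240*w^2 + y*(-6*w^2 + 24*w)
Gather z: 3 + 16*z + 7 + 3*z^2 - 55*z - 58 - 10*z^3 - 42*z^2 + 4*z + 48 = -10*z^3 - 39*z^2 - 35*z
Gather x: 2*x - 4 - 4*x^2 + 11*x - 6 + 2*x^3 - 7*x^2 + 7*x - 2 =2*x^3 - 11*x^2 + 20*x - 12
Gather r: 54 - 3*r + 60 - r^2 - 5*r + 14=-r^2 - 8*r + 128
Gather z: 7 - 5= 2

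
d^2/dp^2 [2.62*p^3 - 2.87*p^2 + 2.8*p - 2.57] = 15.72*p - 5.74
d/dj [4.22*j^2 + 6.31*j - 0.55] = 8.44*j + 6.31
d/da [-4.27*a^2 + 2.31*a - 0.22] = 2.31 - 8.54*a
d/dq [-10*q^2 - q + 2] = -20*q - 1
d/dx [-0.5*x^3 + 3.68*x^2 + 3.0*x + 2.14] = -1.5*x^2 + 7.36*x + 3.0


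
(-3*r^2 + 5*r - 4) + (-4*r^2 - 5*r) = -7*r^2 - 4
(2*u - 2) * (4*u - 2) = 8*u^2 - 12*u + 4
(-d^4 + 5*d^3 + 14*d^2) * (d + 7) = -d^5 - 2*d^4 + 49*d^3 + 98*d^2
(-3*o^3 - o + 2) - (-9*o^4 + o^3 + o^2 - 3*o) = 9*o^4 - 4*o^3 - o^2 + 2*o + 2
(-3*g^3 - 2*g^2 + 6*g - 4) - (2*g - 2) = -3*g^3 - 2*g^2 + 4*g - 2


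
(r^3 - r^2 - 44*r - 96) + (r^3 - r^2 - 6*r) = 2*r^3 - 2*r^2 - 50*r - 96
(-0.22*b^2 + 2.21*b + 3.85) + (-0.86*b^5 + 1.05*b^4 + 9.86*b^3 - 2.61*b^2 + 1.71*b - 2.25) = -0.86*b^5 + 1.05*b^4 + 9.86*b^3 - 2.83*b^2 + 3.92*b + 1.6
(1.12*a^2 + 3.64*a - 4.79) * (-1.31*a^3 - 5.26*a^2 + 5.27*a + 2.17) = -1.4672*a^5 - 10.6596*a^4 - 6.9691*a^3 + 46.8086*a^2 - 17.3445*a - 10.3943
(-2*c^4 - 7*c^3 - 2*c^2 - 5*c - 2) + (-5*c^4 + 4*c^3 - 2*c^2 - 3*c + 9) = -7*c^4 - 3*c^3 - 4*c^2 - 8*c + 7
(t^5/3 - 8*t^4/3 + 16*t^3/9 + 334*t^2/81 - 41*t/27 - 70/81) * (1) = t^5/3 - 8*t^4/3 + 16*t^3/9 + 334*t^2/81 - 41*t/27 - 70/81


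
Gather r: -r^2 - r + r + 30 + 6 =36 - r^2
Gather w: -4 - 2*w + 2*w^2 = 2*w^2 - 2*w - 4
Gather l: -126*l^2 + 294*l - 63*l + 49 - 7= -126*l^2 + 231*l + 42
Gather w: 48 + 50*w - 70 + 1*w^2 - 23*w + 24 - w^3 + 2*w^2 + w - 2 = -w^3 + 3*w^2 + 28*w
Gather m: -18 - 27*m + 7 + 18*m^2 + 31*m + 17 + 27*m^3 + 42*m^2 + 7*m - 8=27*m^3 + 60*m^2 + 11*m - 2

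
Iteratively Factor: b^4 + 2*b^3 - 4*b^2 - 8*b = (b)*(b^3 + 2*b^2 - 4*b - 8) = b*(b + 2)*(b^2 - 4) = b*(b - 2)*(b + 2)*(b + 2)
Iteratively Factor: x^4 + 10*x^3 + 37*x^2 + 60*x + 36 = (x + 2)*(x^3 + 8*x^2 + 21*x + 18) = (x + 2)^2*(x^2 + 6*x + 9) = (x + 2)^2*(x + 3)*(x + 3)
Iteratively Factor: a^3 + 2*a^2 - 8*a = (a)*(a^2 + 2*a - 8) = a*(a - 2)*(a + 4)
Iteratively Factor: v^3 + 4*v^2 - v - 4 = (v - 1)*(v^2 + 5*v + 4) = (v - 1)*(v + 1)*(v + 4)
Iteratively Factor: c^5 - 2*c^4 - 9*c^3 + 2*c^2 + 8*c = (c - 4)*(c^4 + 2*c^3 - c^2 - 2*c) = (c - 4)*(c + 1)*(c^3 + c^2 - 2*c) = (c - 4)*(c - 1)*(c + 1)*(c^2 + 2*c) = (c - 4)*(c - 1)*(c + 1)*(c + 2)*(c)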